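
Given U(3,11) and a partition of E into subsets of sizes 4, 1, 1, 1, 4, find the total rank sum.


r(Ai) = min(|Ai|, 3) for each part.
Sum = min(4,3) + min(1,3) + min(1,3) + min(1,3) + min(4,3)
    = 3 + 1 + 1 + 1 + 3
    = 9.

9


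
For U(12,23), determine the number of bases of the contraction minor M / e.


Contracting e from U(12,23) gives U(11,22).
Bases of U(11,22) = C(22,11) = 705432.

705432


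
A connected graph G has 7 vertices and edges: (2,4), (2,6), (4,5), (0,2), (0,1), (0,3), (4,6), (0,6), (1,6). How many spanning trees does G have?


By Kirchhoff's matrix tree theorem, the number of spanning trees equals
the determinant of any cofactor of the Laplacian matrix L.
G has 7 vertices and 9 edges.
Computing the (6 x 6) cofactor determinant gives 21.

21


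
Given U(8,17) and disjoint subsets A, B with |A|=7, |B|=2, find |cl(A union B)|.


|A union B| = 7 + 2 = 9 (disjoint).
In U(8,17), cl(S) = S if |S| < 8, else cl(S) = E.
Since 9 >= 8, cl(A union B) = E.
|cl(A union B)| = 17.

17


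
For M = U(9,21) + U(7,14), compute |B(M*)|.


(M1+M2)* = M1* + M2*.
M1* = U(12,21), bases: C(21,12) = 293930.
M2* = U(7,14), bases: C(14,7) = 3432.
|B(M*)| = 293930 * 3432 = 1008767760.

1008767760


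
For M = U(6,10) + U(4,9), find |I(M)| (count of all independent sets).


For a direct sum, |I(M1+M2)| = |I(M1)| * |I(M2)|.
|I(U(6,10))| = sum C(10,k) for k=0..6 = 848.
|I(U(4,9))| = sum C(9,k) for k=0..4 = 256.
Total = 848 * 256 = 217088.

217088


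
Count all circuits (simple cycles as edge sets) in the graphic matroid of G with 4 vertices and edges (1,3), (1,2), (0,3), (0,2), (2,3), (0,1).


A circuit in a graphic matroid = edge set of a simple cycle.
G has 4 vertices and 6 edges.
Enumerating all minimal edge subsets forming cycles...
Total circuits found: 7.

7


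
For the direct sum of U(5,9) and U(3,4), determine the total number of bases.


Bases of a direct sum M1 + M2: |B| = |B(M1)| * |B(M2)|.
|B(U(5,9))| = C(9,5) = 126.
|B(U(3,4))| = C(4,3) = 4.
Total bases = 126 * 4 = 504.

504


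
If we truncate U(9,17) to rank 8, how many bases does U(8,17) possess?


Truncating U(9,17) to rank 8 gives U(8,17).
Bases of U(8,17) are all 8-element subsets of 17 elements.
Number of bases = C(17,8) = 17! / (8! * 9!) = 24310.

24310


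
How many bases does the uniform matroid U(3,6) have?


Bases of U(3,6) are all 3-element subsets of the 6-element ground set.
Number of bases = C(6,3).
C(6,3) = (6 * 5 * 4) / (1 * 2 * 3) = 20.

20


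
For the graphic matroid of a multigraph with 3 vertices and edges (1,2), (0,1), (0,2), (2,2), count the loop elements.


In a graphic matroid, a loop is a self-loop edge (u,u) with rank 0.
Examining all 4 edges for self-loops...
Self-loops found: (2,2)
Number of loops = 1.

1


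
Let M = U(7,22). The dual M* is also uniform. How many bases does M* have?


The dual of U(r,n) is U(n-r, n) = U(15,22).
Bases of U(15,22) are all (15)-element subsets.
|B(M*)| = C(22,15) = 22! / (15! * 7!) = 170544.

170544


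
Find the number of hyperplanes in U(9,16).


Hyperplanes of U(9,16) are flats of rank 8.
In a uniform matroid, these are exactly the (8)-element subsets.
Count = C(16,8) = 12870.

12870


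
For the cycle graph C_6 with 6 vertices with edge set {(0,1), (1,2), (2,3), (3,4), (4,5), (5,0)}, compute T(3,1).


T(C_6; x,y) = x + x^2 + ... + x^(5) + y.
T(3,1) = 3^1 + 3^2 + 3^3 + 3^4 + 3^5 + 1
= 3 + 9 + 27 + 81 + 243 + 1
= 364.

364


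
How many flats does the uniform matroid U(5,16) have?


Flats of U(5,16): every subset of size < 5 is a flat, plus E itself.
Count = C(16,0) + C(16,1) + C(16,2) + C(16,3) + C(16,4) + 1
     = 1 + 16 + 120 + 560 + 1820 + 1
     = 2518.

2518


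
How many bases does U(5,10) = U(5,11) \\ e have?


Deleting e from U(5,11) gives U(5,10) since n > r.
Bases of U(5,10) = (10 choose 5) = 252.

252


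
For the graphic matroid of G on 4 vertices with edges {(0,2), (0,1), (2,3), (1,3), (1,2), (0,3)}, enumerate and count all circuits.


A circuit in a graphic matroid = edge set of a simple cycle.
G has 4 vertices and 6 edges.
Enumerating all minimal edge subsets forming cycles...
Total circuits found: 7.

7


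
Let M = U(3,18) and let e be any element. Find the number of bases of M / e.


Contracting e from U(3,18) gives U(2,17).
Bases of U(2,17) = (17 choose 2) = 136.

136


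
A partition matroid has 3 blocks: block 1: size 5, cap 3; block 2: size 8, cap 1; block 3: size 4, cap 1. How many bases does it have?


A basis picks exactly ci elements from block i.
Number of bases = product of C(|Si|, ci).
= C(5,3) * C(8,1) * C(4,1)
= 10 * 8 * 4
= 320.

320


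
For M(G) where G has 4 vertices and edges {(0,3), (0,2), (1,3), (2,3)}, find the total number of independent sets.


An independent set in a graphic matroid is an acyclic edge subset.
G has 4 vertices and 4 edges.
Enumerate all 2^4 = 16 subsets, checking for acyclicity.
Total independent sets = 14.

14


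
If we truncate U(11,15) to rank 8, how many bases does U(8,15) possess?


Truncating U(11,15) to rank 8 gives U(8,15).
Bases of U(8,15) are all 8-element subsets of 15 elements.
Number of bases = C(15,8) = 15! / (8! * 7!) = 6435.

6435


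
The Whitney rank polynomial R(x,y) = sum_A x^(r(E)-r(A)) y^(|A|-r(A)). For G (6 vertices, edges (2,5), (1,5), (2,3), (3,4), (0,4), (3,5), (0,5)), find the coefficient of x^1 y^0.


R(x,y) = sum over A in 2^E of x^(r(E)-r(A)) * y^(|A|-r(A)).
G has 6 vertices, 7 edges. r(E) = 5.
Enumerate all 2^7 = 128 subsets.
Count subsets with r(E)-r(A)=1 and |A|-r(A)=0: 30.

30


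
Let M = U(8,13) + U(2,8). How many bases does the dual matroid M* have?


(M1+M2)* = M1* + M2*.
M1* = U(5,13), bases: C(13,5) = 1287.
M2* = U(6,8), bases: C(8,6) = 28.
|B(M*)| = 1287 * 28 = 36036.

36036


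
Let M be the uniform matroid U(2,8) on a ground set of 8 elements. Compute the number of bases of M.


Bases of U(2,8) are all 2-element subsets of the 8-element ground set.
Number of bases = C(8,2).
C(8,2) = 8! / (2! * 6!) = 28.

28


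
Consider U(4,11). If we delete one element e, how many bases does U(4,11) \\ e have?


Deleting e from U(4,11) gives U(4,10) since n > r.
Bases of U(4,10) = C(10,4) = 10! / (4! * 6!) = 210.

210


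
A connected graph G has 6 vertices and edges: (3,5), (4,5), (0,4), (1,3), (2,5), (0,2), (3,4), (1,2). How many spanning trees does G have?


By Kirchhoff's matrix tree theorem, the number of spanning trees equals
the determinant of any cofactor of the Laplacian matrix L.
G has 6 vertices and 8 edges.
Computing the (5 x 5) cofactor determinant gives 35.

35


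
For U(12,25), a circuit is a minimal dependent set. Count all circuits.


In U(12,25), circuits are the (13)-element subsets.
Any set of 13 elements is dependent, and removing any one element gives
an independent set of size 12, so it is a minimal dependent set.
Number of circuits = C(25,13) = 5200300.

5200300


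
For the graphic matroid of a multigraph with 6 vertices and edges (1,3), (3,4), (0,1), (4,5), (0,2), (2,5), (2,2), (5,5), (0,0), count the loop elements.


In a graphic matroid, a loop is a self-loop edge (u,u) with rank 0.
Examining all 9 edges for self-loops...
Self-loops found: (2,2), (5,5), (0,0)
Number of loops = 3.

3


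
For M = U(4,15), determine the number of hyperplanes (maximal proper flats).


Hyperplanes of U(4,15) are flats of rank 3.
In a uniform matroid, these are exactly the (3)-element subsets.
Count = C(15,3) = 15! / (3! * 12!) = 455.

455


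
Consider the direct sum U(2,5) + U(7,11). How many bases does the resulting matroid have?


Bases of a direct sum M1 + M2: |B| = |B(M1)| * |B(M2)|.
|B(U(2,5))| = C(5,2) = 10.
|B(U(7,11))| = C(11,7) = 330.
Total bases = 10 * 330 = 3300.

3300


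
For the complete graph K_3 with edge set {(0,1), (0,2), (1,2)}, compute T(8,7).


T(K_3; x,y) = x^2 + x + y.
T(8,7) = 64 + 8 + 7 = 79.

79


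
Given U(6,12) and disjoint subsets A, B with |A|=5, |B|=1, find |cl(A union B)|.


|A union B| = 5 + 1 = 6 (disjoint).
In U(6,12), cl(S) = S if |S| < 6, else cl(S) = E.
Since 6 >= 6, cl(A union B) = E.
|cl(A union B)| = 12.

12


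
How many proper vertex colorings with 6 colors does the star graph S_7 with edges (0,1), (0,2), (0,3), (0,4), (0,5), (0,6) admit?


P(tree, k) = k * (k-1)^(6) for any tree on 7 vertices.
P(6) = 6 * 5^6 = 6 * 15625 = 93750.

93750


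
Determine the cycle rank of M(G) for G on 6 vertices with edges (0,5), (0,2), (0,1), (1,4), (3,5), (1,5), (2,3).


Cycle rank (nullity) = |E| - r(M) = |E| - (|V| - c).
|E| = 7, |V| = 6, c = 1.
Nullity = 7 - (6 - 1) = 7 - 5 = 2.

2


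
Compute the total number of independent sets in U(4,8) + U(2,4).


For a direct sum, |I(M1+M2)| = |I(M1)| * |I(M2)|.
|I(U(4,8))| = sum C(8,k) for k=0..4 = 163.
|I(U(2,4))| = sum C(4,k) for k=0..2 = 11.
Total = 163 * 11 = 1793.

1793


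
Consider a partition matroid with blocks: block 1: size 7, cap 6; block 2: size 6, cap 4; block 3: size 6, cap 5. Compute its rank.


Rank of a partition matroid = sum of min(|Si|, ci) for each block.
= min(7,6) + min(6,4) + min(6,5)
= 6 + 4 + 5
= 15.

15


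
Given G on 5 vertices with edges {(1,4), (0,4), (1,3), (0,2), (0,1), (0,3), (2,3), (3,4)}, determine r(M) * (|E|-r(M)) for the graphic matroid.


r(M) = |V| - c = 5 - 1 = 4.
nullity = |E| - r(M) = 8 - 4 = 4.
Product = 4 * 4 = 16.

16


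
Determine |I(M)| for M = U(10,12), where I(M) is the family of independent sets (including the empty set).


Independent sets of U(10,12) are all subsets of size <= 10.
Count = C(12,0) + C(12,1) + C(12,2) + C(12,3) + C(12,4) + C(12,5) + C(12,6) + C(12,7) + C(12,8) + C(12,9) + C(12,10)
     = 1 + 12 + 66 + 220 + 495 + 792 + 924 + 792 + 495 + 220 + 66
     = 4083.

4083


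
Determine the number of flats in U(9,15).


Flats of U(9,15): every subset of size < 9 is a flat, plus E itself.
Count = (15 choose 0) + (15 choose 1) + (15 choose 2) + (15 choose 3) + (15 choose 4) + (15 choose 5) + (15 choose 6) + (15 choose 7) + (15 choose 8) + 1
     = 1 + 15 + 105 + 455 + 1365 + 3003 + 5005 + 6435 + 6435 + 1
     = 22820.

22820


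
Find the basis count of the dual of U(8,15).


The dual of U(r,n) is U(n-r, n) = U(7,15).
Bases of U(7,15) are all (7)-element subsets.
|B(M*)| = C(15,7) = 6435.

6435


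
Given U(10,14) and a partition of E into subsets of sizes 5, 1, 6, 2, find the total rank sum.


r(Ai) = min(|Ai|, 10) for each part.
Sum = min(5,10) + min(1,10) + min(6,10) + min(2,10)
    = 5 + 1 + 6 + 2
    = 14.

14


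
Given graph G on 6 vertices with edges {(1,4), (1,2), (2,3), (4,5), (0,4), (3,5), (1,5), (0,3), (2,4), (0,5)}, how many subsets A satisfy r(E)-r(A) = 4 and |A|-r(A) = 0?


R(x,y) = sum over A in 2^E of x^(r(E)-r(A)) * y^(|A|-r(A)).
G has 6 vertices, 10 edges. r(E) = 5.
Enumerate all 2^10 = 1024 subsets.
Count subsets with r(E)-r(A)=4 and |A|-r(A)=0: 10.

10


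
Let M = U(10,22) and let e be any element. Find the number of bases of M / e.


Contracting e from U(10,22) gives U(9,21).
Bases of U(9,21) = (21 choose 9) = 293930.

293930


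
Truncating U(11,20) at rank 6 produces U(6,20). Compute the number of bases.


Truncating U(11,20) to rank 6 gives U(6,20).
Bases of U(6,20) are all 6-element subsets of 20 elements.
Number of bases = C(20,6) = 38760.

38760


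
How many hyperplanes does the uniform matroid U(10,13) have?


Hyperplanes of U(10,13) are flats of rank 9.
In a uniform matroid, these are exactly the (9)-element subsets.
Count = C(13,9) = 715.

715


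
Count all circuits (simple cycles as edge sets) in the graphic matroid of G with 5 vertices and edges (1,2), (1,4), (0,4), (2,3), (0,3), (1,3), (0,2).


A circuit in a graphic matroid = edge set of a simple cycle.
G has 5 vertices and 7 edges.
Enumerating all minimal edge subsets forming cycles...
Total circuits found: 7.

7


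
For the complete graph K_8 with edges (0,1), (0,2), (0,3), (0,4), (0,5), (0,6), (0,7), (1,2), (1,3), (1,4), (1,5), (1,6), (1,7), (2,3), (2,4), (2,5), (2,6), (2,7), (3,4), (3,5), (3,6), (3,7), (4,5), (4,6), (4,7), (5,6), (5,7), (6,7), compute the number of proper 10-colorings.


P(K_8, k) = k(k-1)(k-2)...(k-7).
P(10) = (10) * (9) * (8) * (7) * (6) * (5) * (4) * (3) = 1814400.

1814400


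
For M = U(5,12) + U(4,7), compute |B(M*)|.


(M1+M2)* = M1* + M2*.
M1* = U(7,12), bases: C(12,7) = 792.
M2* = U(3,7), bases: C(7,3) = 35.
|B(M*)| = 792 * 35 = 27720.

27720


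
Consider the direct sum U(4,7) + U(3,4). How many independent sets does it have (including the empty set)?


For a direct sum, |I(M1+M2)| = |I(M1)| * |I(M2)|.
|I(U(4,7))| = sum C(7,k) for k=0..4 = 99.
|I(U(3,4))| = sum C(4,k) for k=0..3 = 15.
Total = 99 * 15 = 1485.

1485


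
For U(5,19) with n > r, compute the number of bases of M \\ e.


Deleting e from U(5,19) gives U(5,18) since n > r.
Bases of U(5,18) = (18 choose 5) = 8568.

8568


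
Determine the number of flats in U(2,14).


Flats of U(2,14): every subset of size < 2 is a flat, plus E itself.
Count = (14 choose 0) + (14 choose 1) + 1
     = 1 + 14 + 1
     = 16.

16


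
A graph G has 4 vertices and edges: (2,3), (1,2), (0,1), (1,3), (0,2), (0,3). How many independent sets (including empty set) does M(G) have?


An independent set in a graphic matroid is an acyclic edge subset.
G has 4 vertices and 6 edges.
Enumerate all 2^6 = 64 subsets, checking for acyclicity.
Total independent sets = 38.

38


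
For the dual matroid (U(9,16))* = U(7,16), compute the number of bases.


The dual of U(r,n) is U(n-r, n) = U(7,16).
Bases of U(7,16) are all (7)-element subsets.
|B(M*)| = C(16,7) = 11440.

11440


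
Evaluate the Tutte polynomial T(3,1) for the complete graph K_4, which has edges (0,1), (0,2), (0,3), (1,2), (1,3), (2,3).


T(K_4; x,y) = x^3 + 3x^2 + 4xy + 2x + y^3 + 3y^2 + 2y.
Substituting x=3, y=1:
= 27 + 27 + 12 + 6 + 1 + 3 + 2
= 78.

78


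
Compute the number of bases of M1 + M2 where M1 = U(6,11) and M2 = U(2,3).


Bases of a direct sum M1 + M2: |B| = |B(M1)| * |B(M2)|.
|B(U(6,11))| = C(11,6) = 462.
|B(U(2,3))| = C(3,2) = 3.
Total bases = 462 * 3 = 1386.

1386


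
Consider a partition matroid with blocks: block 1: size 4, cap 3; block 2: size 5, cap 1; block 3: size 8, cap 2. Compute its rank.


Rank of a partition matroid = sum of min(|Si|, ci) for each block.
= min(4,3) + min(5,1) + min(8,2)
= 3 + 1 + 2
= 6.

6


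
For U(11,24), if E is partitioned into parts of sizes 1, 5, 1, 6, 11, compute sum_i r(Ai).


r(Ai) = min(|Ai|, 11) for each part.
Sum = min(1,11) + min(5,11) + min(1,11) + min(6,11) + min(11,11)
    = 1 + 5 + 1 + 6 + 11
    = 24.

24


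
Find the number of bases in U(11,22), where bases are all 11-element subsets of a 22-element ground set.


Bases of U(11,22) are all 11-element subsets of the 22-element ground set.
Number of bases = C(22,11).
C(22,11) = 705432.

705432


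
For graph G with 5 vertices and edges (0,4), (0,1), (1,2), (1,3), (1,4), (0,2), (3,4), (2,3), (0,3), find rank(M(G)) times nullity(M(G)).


r(M) = |V| - c = 5 - 1 = 4.
nullity = |E| - r(M) = 9 - 4 = 5.
Product = 4 * 5 = 20.

20


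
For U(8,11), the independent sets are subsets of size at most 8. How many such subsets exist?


Independent sets of U(8,11) are all subsets of size <= 8.
Count = C(11,0) + C(11,1) + C(11,2) + C(11,3) + C(11,4) + C(11,5) + C(11,6) + C(11,7) + C(11,8)
     = 1 + 11 + 55 + 165 + 330 + 462 + 462 + 330 + 165
     = 1981.

1981


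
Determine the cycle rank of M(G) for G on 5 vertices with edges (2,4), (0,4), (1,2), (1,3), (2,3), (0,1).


Cycle rank (nullity) = |E| - r(M) = |E| - (|V| - c).
|E| = 6, |V| = 5, c = 1.
Nullity = 6 - (5 - 1) = 6 - 4 = 2.

2


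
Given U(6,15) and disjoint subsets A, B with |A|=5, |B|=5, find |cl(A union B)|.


|A union B| = 5 + 5 = 10 (disjoint).
In U(6,15), cl(S) = S if |S| < 6, else cl(S) = E.
Since 10 >= 6, cl(A union B) = E.
|cl(A union B)| = 15.

15


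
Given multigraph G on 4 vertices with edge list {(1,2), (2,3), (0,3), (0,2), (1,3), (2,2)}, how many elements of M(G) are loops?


In a graphic matroid, a loop is a self-loop edge (u,u) with rank 0.
Examining all 6 edges for self-loops...
Self-loops found: (2,2)
Number of loops = 1.

1


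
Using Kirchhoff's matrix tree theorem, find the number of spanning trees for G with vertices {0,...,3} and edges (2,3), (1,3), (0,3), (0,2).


By Kirchhoff's matrix tree theorem, the number of spanning trees equals
the determinant of any cofactor of the Laplacian matrix L.
G has 4 vertices and 4 edges.
Computing the (3 x 3) cofactor determinant gives 3.

3


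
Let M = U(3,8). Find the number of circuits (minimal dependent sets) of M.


In U(3,8), circuits are the (4)-element subsets.
Any set of 4 elements is dependent, and removing any one element gives
an independent set of size 3, so it is a minimal dependent set.
Number of circuits = C(8,4) = (8 * 7 * 6 * 5) / (1 * 2 * 3 * 4) = 70.

70


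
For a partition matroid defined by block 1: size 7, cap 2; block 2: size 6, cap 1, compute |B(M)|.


A basis picks exactly ci elements from block i.
Number of bases = product of C(|Si|, ci).
= C(7,2) * C(6,1)
= 21 * 6
= 126.

126


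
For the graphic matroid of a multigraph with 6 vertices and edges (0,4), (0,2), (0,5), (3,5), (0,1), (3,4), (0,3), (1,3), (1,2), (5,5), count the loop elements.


In a graphic matroid, a loop is a self-loop edge (u,u) with rank 0.
Examining all 10 edges for self-loops...
Self-loops found: (5,5)
Number of loops = 1.

1


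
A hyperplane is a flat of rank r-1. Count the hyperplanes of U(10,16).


Hyperplanes of U(10,16) are flats of rank 9.
In a uniform matroid, these are exactly the (9)-element subsets.
Count = C(16,9) = 16! / (9! * 7!) = 11440.

11440


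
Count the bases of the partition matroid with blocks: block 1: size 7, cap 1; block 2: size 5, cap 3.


A basis picks exactly ci elements from block i.
Number of bases = product of C(|Si|, ci).
= C(7,1) * C(5,3)
= 7 * 10
= 70.

70


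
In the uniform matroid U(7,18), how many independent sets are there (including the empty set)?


Independent sets of U(7,18) are all subsets of size <= 7.
Count = (18 choose 0) + (18 choose 1) + (18 choose 2) + (18 choose 3) + (18 choose 4) + (18 choose 5) + (18 choose 6) + (18 choose 7)
     = 1 + 18 + 153 + 816 + 3060 + 8568 + 18564 + 31824
     = 63004.

63004


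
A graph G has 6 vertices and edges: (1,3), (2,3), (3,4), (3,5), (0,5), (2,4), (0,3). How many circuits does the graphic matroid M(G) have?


A circuit in a graphic matroid = edge set of a simple cycle.
G has 6 vertices and 7 edges.
Enumerating all minimal edge subsets forming cycles...
Total circuits found: 2.

2


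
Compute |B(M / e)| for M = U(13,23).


Contracting e from U(13,23) gives U(12,22).
Bases of U(12,22) = (22 choose 12) = 646646.

646646


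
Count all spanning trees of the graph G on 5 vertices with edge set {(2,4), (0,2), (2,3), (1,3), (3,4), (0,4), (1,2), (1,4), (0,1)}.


By Kirchhoff's matrix tree theorem, the number of spanning trees equals
the determinant of any cofactor of the Laplacian matrix L.
G has 5 vertices and 9 edges.
Computing the (4 x 4) cofactor determinant gives 75.

75


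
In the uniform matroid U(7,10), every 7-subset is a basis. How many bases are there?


Bases of U(7,10) are all 7-element subsets of the 10-element ground set.
Number of bases = C(10,7).
C(10,7) = 10! / (7! * 3!) = 120.

120


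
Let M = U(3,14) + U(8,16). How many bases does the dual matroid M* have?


(M1+M2)* = M1* + M2*.
M1* = U(11,14), bases: C(14,11) = 364.
M2* = U(8,16), bases: C(16,8) = 12870.
|B(M*)| = 364 * 12870 = 4684680.

4684680


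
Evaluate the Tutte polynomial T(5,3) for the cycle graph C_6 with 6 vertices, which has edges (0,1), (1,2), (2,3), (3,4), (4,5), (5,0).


T(C_6; x,y) = x + x^2 + ... + x^(5) + y.
T(5,3) = 5^1 + 5^2 + 5^3 + 5^4 + 5^5 + 3
= 5 + 25 + 125 + 625 + 3125 + 3
= 3908.

3908


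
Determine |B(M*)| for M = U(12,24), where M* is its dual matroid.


The dual of U(r,n) is U(n-r, n) = U(12,24).
Bases of U(12,24) are all (12)-element subsets.
|B(M*)| = (24 choose 12) = 2704156.

2704156


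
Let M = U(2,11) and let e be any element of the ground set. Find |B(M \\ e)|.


Deleting e from U(2,11) gives U(2,10) since n > r.
Bases of U(2,10) = (10 choose 2) = 45.

45


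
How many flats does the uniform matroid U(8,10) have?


Flats of U(8,10): every subset of size < 8 is a flat, plus E itself.
Count = C(10,0) + C(10,1) + C(10,2) + C(10,3) + C(10,4) + C(10,5) + C(10,6) + C(10,7) + 1
     = 1 + 10 + 45 + 120 + 210 + 252 + 210 + 120 + 1
     = 969.

969


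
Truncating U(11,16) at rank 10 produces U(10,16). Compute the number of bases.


Truncating U(11,16) to rank 10 gives U(10,16).
Bases of U(10,16) are all 10-element subsets of 16 elements.
Number of bases = (16 choose 10) = 8008.

8008


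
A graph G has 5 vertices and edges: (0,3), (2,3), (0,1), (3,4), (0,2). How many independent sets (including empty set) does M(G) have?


An independent set in a graphic matroid is an acyclic edge subset.
G has 5 vertices and 5 edges.
Enumerate all 2^5 = 32 subsets, checking for acyclicity.
Total independent sets = 28.

28


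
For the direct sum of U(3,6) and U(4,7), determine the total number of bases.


Bases of a direct sum M1 + M2: |B| = |B(M1)| * |B(M2)|.
|B(U(3,6))| = C(6,3) = 20.
|B(U(4,7))| = C(7,4) = 35.
Total bases = 20 * 35 = 700.

700


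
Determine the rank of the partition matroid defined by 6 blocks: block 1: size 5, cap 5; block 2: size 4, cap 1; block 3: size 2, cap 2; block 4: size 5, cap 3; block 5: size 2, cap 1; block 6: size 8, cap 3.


Rank of a partition matroid = sum of min(|Si|, ci) for each block.
= min(5,5) + min(4,1) + min(2,2) + min(5,3) + min(2,1) + min(8,3)
= 5 + 1 + 2 + 3 + 1 + 3
= 15.

15


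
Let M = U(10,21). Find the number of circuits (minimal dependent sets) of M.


In U(10,21), circuits are the (11)-element subsets.
Any set of 11 elements is dependent, and removing any one element gives
an independent set of size 10, so it is a minimal dependent set.
Number of circuits = C(21,11) = 21! / (11! * 10!) = 352716.

352716


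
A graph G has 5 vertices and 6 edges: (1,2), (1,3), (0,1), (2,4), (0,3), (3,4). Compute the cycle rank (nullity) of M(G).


Cycle rank (nullity) = |E| - r(M) = |E| - (|V| - c).
|E| = 6, |V| = 5, c = 1.
Nullity = 6 - (5 - 1) = 6 - 4 = 2.

2


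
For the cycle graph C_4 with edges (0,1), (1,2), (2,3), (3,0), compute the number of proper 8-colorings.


P(C_4, k) = (k-1)^4 + (-1)^4*(k-1).
P(8) = (7)^4 + 7
= 2401 + 7 = 2408.

2408


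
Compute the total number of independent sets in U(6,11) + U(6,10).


For a direct sum, |I(M1+M2)| = |I(M1)| * |I(M2)|.
|I(U(6,11))| = sum C(11,k) for k=0..6 = 1486.
|I(U(6,10))| = sum C(10,k) for k=0..6 = 848.
Total = 1486 * 848 = 1260128.

1260128


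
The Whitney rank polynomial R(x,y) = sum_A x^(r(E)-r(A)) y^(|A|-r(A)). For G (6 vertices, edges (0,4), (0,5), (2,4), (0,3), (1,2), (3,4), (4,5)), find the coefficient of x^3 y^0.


R(x,y) = sum over A in 2^E of x^(r(E)-r(A)) * y^(|A|-r(A)).
G has 6 vertices, 7 edges. r(E) = 5.
Enumerate all 2^7 = 128 subsets.
Count subsets with r(E)-r(A)=3 and |A|-r(A)=0: 21.

21


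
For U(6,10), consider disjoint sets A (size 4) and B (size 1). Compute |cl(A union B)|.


|A union B| = 4 + 1 = 5 (disjoint).
In U(6,10), cl(S) = S if |S| < 6, else cl(S) = E.
Since 5 < 6, cl(A union B) = A union B.
|cl(A union B)| = 5.

5


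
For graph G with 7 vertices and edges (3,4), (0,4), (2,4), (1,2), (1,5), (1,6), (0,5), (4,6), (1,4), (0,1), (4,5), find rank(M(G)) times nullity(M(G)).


r(M) = |V| - c = 7 - 1 = 6.
nullity = |E| - r(M) = 11 - 6 = 5.
Product = 6 * 5 = 30.

30


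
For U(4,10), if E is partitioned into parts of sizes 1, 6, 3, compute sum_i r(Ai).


r(Ai) = min(|Ai|, 4) for each part.
Sum = min(1,4) + min(6,4) + min(3,4)
    = 1 + 4 + 3
    = 8.

8


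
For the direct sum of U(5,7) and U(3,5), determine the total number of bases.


Bases of a direct sum M1 + M2: |B| = |B(M1)| * |B(M2)|.
|B(U(5,7))| = C(7,5) = 21.
|B(U(3,5))| = C(5,3) = 10.
Total bases = 21 * 10 = 210.

210


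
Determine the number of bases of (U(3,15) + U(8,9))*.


(M1+M2)* = M1* + M2*.
M1* = U(12,15), bases: C(15,12) = 455.
M2* = U(1,9), bases: C(9,1) = 9.
|B(M*)| = 455 * 9 = 4095.

4095


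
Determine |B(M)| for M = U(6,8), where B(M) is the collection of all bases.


Bases of U(6,8) are all 6-element subsets of the 8-element ground set.
Number of bases = C(8,6).
C(8,6) = 8! / (6! * 2!) = 28.

28


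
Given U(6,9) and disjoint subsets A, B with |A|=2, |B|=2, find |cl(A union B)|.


|A union B| = 2 + 2 = 4 (disjoint).
In U(6,9), cl(S) = S if |S| < 6, else cl(S) = E.
Since 4 < 6, cl(A union B) = A union B.
|cl(A union B)| = 4.

4


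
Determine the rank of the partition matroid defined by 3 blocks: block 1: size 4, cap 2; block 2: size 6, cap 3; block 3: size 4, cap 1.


Rank of a partition matroid = sum of min(|Si|, ci) for each block.
= min(4,2) + min(6,3) + min(4,1)
= 2 + 3 + 1
= 6.

6


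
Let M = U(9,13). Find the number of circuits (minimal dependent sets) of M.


In U(9,13), circuits are the (10)-element subsets.
Any set of 10 elements is dependent, and removing any one element gives
an independent set of size 9, so it is a minimal dependent set.
Number of circuits = (13 choose 10) = 286.

286


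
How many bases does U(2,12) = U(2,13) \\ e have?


Deleting e from U(2,13) gives U(2,12) since n > r.
Bases of U(2,12) = (12 choose 2) = 66.

66


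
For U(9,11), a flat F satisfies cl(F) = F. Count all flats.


Flats of U(9,11): every subset of size < 9 is a flat, plus E itself.
Count = (11 choose 0) + (11 choose 1) + (11 choose 2) + (11 choose 3) + (11 choose 4) + (11 choose 5) + (11 choose 6) + (11 choose 7) + (11 choose 8) + 1
     = 1 + 11 + 55 + 165 + 330 + 462 + 462 + 330 + 165 + 1
     = 1982.

1982


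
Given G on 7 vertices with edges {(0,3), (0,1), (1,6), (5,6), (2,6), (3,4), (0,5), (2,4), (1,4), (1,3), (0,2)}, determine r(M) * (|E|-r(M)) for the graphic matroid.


r(M) = |V| - c = 7 - 1 = 6.
nullity = |E| - r(M) = 11 - 6 = 5.
Product = 6 * 5 = 30.

30


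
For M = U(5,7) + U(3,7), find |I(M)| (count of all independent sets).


For a direct sum, |I(M1+M2)| = |I(M1)| * |I(M2)|.
|I(U(5,7))| = sum C(7,k) for k=0..5 = 120.
|I(U(3,7))| = sum C(7,k) for k=0..3 = 64.
Total = 120 * 64 = 7680.

7680


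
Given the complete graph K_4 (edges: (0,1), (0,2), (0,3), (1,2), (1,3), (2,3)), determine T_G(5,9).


T(K_4; x,y) = x^3 + 3x^2 + 4xy + 2x + y^3 + 3y^2 + 2y.
Substituting x=5, y=9:
= 125 + 75 + 180 + 10 + 729 + 243 + 18
= 1380.

1380


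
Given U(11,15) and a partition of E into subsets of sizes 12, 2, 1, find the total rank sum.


r(Ai) = min(|Ai|, 11) for each part.
Sum = min(12,11) + min(2,11) + min(1,11)
    = 11 + 2 + 1
    = 14.

14


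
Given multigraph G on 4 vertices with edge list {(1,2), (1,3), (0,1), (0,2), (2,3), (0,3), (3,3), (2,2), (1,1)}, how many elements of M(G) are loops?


In a graphic matroid, a loop is a self-loop edge (u,u) with rank 0.
Examining all 9 edges for self-loops...
Self-loops found: (3,3), (2,2), (1,1)
Number of loops = 3.

3


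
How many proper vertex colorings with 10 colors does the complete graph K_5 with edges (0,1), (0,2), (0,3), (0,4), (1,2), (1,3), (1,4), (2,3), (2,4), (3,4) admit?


P(K_5, k) = k(k-1)(k-2)...(k-4).
P(10) = (10) * (9) * (8) * (7) * (6) = 30240.

30240


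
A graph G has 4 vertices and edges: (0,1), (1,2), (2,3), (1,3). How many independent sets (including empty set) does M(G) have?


An independent set in a graphic matroid is an acyclic edge subset.
G has 4 vertices and 4 edges.
Enumerate all 2^4 = 16 subsets, checking for acyclicity.
Total independent sets = 14.

14


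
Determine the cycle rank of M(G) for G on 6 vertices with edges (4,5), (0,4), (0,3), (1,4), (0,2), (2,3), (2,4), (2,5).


Cycle rank (nullity) = |E| - r(M) = |E| - (|V| - c).
|E| = 8, |V| = 6, c = 1.
Nullity = 8 - (6 - 1) = 8 - 5 = 3.

3


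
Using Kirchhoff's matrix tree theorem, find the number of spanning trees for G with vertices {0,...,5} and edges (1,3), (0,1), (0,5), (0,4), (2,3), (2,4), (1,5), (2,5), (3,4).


By Kirchhoff's matrix tree theorem, the number of spanning trees equals
the determinant of any cofactor of the Laplacian matrix L.
G has 6 vertices and 9 edges.
Computing the (5 x 5) cofactor determinant gives 75.

75


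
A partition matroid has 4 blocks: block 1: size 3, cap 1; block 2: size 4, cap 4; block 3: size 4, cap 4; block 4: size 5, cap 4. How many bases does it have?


A basis picks exactly ci elements from block i.
Number of bases = product of C(|Si|, ci).
= C(3,1) * C(4,4) * C(4,4) * C(5,4)
= 3 * 1 * 1 * 5
= 15.

15


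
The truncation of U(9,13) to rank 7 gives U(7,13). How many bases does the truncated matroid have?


Truncating U(9,13) to rank 7 gives U(7,13).
Bases of U(7,13) are all 7-element subsets of 13 elements.
Number of bases = C(13,7) = 13! / (7! * 6!) = 1716.

1716


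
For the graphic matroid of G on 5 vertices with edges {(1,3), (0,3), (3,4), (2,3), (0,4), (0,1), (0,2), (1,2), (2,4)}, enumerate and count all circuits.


A circuit in a graphic matroid = edge set of a simple cycle.
G has 5 vertices and 9 edges.
Enumerating all minimal edge subsets forming cycles...
Total circuits found: 22.

22


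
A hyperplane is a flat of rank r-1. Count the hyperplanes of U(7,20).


Hyperplanes of U(7,20) are flats of rank 6.
In a uniform matroid, these are exactly the (6)-element subsets.
Count = C(20,6) = 38760.

38760


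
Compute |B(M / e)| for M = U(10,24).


Contracting e from U(10,24) gives U(9,23).
Bases of U(9,23) = (23 choose 9) = 817190.

817190


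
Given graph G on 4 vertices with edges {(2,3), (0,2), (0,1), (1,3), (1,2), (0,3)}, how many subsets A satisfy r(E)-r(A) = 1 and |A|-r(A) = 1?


R(x,y) = sum over A in 2^E of x^(r(E)-r(A)) * y^(|A|-r(A)).
G has 4 vertices, 6 edges. r(E) = 3.
Enumerate all 2^6 = 64 subsets.
Count subsets with r(E)-r(A)=1 and |A|-r(A)=1: 4.

4


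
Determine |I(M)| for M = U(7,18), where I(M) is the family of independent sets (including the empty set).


Independent sets of U(7,18) are all subsets of size <= 7.
Count = (18 choose 0) + (18 choose 1) + (18 choose 2) + (18 choose 3) + (18 choose 4) + (18 choose 5) + (18 choose 6) + (18 choose 7)
     = 1 + 18 + 153 + 816 + 3060 + 8568 + 18564 + 31824
     = 63004.

63004


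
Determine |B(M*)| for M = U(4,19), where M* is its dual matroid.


The dual of U(r,n) is U(n-r, n) = U(15,19).
Bases of U(15,19) are all (15)-element subsets.
|B(M*)| = (19 choose 15) = 3876.

3876


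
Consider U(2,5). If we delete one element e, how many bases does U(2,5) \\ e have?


Deleting e from U(2,5) gives U(2,4) since n > r.
Bases of U(2,4) = C(4,2) = (4 * 3) / (1 * 2) = 6.

6


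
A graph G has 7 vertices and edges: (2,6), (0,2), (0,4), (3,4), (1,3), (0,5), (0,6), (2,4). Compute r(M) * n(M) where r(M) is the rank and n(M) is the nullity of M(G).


r(M) = |V| - c = 7 - 1 = 6.
nullity = |E| - r(M) = 8 - 6 = 2.
Product = 6 * 2 = 12.

12


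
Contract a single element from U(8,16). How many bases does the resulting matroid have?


Contracting e from U(8,16) gives U(7,15).
Bases of U(7,15) = (15 choose 7) = 6435.

6435


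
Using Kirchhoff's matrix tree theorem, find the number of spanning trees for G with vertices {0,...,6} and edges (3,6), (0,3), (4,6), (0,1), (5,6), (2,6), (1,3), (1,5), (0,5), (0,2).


By Kirchhoff's matrix tree theorem, the number of spanning trees equals
the determinant of any cofactor of the Laplacian matrix L.
G has 7 vertices and 10 edges.
Computing the (6 x 6) cofactor determinant gives 69.

69


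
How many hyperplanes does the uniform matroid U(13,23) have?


Hyperplanes of U(13,23) are flats of rank 12.
In a uniform matroid, these are exactly the (12)-element subsets.
Count = C(23,12) = 1352078.

1352078


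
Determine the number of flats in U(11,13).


Flats of U(11,13): every subset of size < 11 is a flat, plus E itself.
Count = C(13,0) + C(13,1) + C(13,2) + C(13,3) + C(13,4) + C(13,5) + C(13,6) + C(13,7) + C(13,8) + C(13,9) + C(13,10) + 1
     = 1 + 13 + 78 + 286 + 715 + 1287 + 1716 + 1716 + 1287 + 715 + 286 + 1
     = 8101.

8101


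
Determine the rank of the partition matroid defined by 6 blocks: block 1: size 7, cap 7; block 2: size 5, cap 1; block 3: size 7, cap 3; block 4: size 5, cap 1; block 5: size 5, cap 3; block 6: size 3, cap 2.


Rank of a partition matroid = sum of min(|Si|, ci) for each block.
= min(7,7) + min(5,1) + min(7,3) + min(5,1) + min(5,3) + min(3,2)
= 7 + 1 + 3 + 1 + 3 + 2
= 17.

17


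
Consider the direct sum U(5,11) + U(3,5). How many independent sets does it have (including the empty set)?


For a direct sum, |I(M1+M2)| = |I(M1)| * |I(M2)|.
|I(U(5,11))| = sum C(11,k) for k=0..5 = 1024.
|I(U(3,5))| = sum C(5,k) for k=0..3 = 26.
Total = 1024 * 26 = 26624.

26624


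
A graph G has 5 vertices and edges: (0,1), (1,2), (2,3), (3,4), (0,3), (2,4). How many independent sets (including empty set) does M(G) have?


An independent set in a graphic matroid is an acyclic edge subset.
G has 5 vertices and 6 edges.
Enumerate all 2^6 = 64 subsets, checking for acyclicity.
Total independent sets = 52.

52


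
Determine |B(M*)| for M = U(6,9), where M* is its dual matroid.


The dual of U(r,n) is U(n-r, n) = U(3,9).
Bases of U(3,9) are all (3)-element subsets.
|B(M*)| = (9 choose 3) = 84.

84


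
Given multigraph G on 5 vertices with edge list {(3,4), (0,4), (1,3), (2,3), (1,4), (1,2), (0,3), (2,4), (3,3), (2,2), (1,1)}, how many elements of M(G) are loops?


In a graphic matroid, a loop is a self-loop edge (u,u) with rank 0.
Examining all 11 edges for self-loops...
Self-loops found: (3,3), (2,2), (1,1)
Number of loops = 3.

3


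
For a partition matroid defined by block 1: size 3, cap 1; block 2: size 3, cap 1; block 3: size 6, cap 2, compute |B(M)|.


A basis picks exactly ci elements from block i.
Number of bases = product of C(|Si|, ci).
= C(3,1) * C(3,1) * C(6,2)
= 3 * 3 * 15
= 135.

135


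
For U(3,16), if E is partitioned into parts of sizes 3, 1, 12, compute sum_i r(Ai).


r(Ai) = min(|Ai|, 3) for each part.
Sum = min(3,3) + min(1,3) + min(12,3)
    = 3 + 1 + 3
    = 7.

7


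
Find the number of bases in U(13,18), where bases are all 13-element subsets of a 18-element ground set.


Bases of U(13,18) are all 13-element subsets of the 18-element ground set.
Number of bases = C(18,13).
C(18,13) = 8568.

8568


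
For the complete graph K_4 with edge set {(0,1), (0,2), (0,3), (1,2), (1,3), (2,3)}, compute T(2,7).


T(K_4; x,y) = x^3 + 3x^2 + 4xy + 2x + y^3 + 3y^2 + 2y.
Substituting x=2, y=7:
= 8 + 12 + 56 + 4 + 343 + 147 + 14
= 584.

584


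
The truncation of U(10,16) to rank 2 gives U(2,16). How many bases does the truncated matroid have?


Truncating U(10,16) to rank 2 gives U(2,16).
Bases of U(2,16) are all 2-element subsets of 16 elements.
Number of bases = C(16,2) = 16! / (2! * 14!) = 120.

120


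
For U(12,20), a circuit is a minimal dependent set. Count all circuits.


In U(12,20), circuits are the (13)-element subsets.
Any set of 13 elements is dependent, and removing any one element gives
an independent set of size 12, so it is a minimal dependent set.
Number of circuits = C(20,13) = 77520.

77520


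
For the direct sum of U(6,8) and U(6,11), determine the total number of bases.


Bases of a direct sum M1 + M2: |B| = |B(M1)| * |B(M2)|.
|B(U(6,8))| = C(8,6) = 28.
|B(U(6,11))| = C(11,6) = 462.
Total bases = 28 * 462 = 12936.

12936


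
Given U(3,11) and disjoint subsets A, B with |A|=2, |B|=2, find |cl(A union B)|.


|A union B| = 2 + 2 = 4 (disjoint).
In U(3,11), cl(S) = S if |S| < 3, else cl(S) = E.
Since 4 >= 3, cl(A union B) = E.
|cl(A union B)| = 11.

11


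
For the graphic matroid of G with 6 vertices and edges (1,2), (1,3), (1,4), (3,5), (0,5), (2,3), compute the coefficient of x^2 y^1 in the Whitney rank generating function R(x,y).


R(x,y) = sum over A in 2^E of x^(r(E)-r(A)) * y^(|A|-r(A)).
G has 6 vertices, 6 edges. r(E) = 5.
Enumerate all 2^6 = 64 subsets.
Count subsets with r(E)-r(A)=2 and |A|-r(A)=1: 3.

3


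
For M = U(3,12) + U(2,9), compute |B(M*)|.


(M1+M2)* = M1* + M2*.
M1* = U(9,12), bases: C(12,9) = 220.
M2* = U(7,9), bases: C(9,7) = 36.
|B(M*)| = 220 * 36 = 7920.

7920


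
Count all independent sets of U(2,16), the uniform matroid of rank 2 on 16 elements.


Independent sets of U(2,16) are all subsets of size <= 2.
Count = (16 choose 0) + (16 choose 1) + (16 choose 2)
     = 1 + 16 + 120
     = 137.

137


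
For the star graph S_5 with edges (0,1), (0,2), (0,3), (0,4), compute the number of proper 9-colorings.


P(tree, k) = k * (k-1)^(4) for any tree on 5 vertices.
P(9) = 9 * 8^4 = 9 * 4096 = 36864.

36864


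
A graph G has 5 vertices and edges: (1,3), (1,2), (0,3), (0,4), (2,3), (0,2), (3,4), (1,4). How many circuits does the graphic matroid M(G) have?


A circuit in a graphic matroid = edge set of a simple cycle.
G has 5 vertices and 8 edges.
Enumerating all minimal edge subsets forming cycles...
Total circuits found: 13.

13


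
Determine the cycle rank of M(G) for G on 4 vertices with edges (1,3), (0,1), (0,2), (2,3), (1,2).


Cycle rank (nullity) = |E| - r(M) = |E| - (|V| - c).
|E| = 5, |V| = 4, c = 1.
Nullity = 5 - (4 - 1) = 5 - 3 = 2.

2


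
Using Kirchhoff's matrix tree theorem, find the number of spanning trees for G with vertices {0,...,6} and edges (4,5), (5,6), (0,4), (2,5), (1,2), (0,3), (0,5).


By Kirchhoff's matrix tree theorem, the number of spanning trees equals
the determinant of any cofactor of the Laplacian matrix L.
G has 7 vertices and 7 edges.
Computing the (6 x 6) cofactor determinant gives 3.

3


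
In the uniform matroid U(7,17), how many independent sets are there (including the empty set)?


Independent sets of U(7,17) are all subsets of size <= 7.
Count = (17 choose 0) + (17 choose 1) + (17 choose 2) + (17 choose 3) + (17 choose 4) + (17 choose 5) + (17 choose 6) + (17 choose 7)
     = 1 + 17 + 136 + 680 + 2380 + 6188 + 12376 + 19448
     = 41226.

41226


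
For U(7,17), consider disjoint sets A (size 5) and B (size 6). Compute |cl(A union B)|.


|A union B| = 5 + 6 = 11 (disjoint).
In U(7,17), cl(S) = S if |S| < 7, else cl(S) = E.
Since 11 >= 7, cl(A union B) = E.
|cl(A union B)| = 17.

17


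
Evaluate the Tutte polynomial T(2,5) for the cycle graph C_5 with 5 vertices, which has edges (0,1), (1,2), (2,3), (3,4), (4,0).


T(C_5; x,y) = x + x^2 + ... + x^(4) + y.
T(2,5) = 2^1 + 2^2 + 2^3 + 2^4 + 5
= 2 + 4 + 8 + 16 + 5
= 35.

35


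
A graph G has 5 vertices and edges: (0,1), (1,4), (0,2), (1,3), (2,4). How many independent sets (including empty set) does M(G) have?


An independent set in a graphic matroid is an acyclic edge subset.
G has 5 vertices and 5 edges.
Enumerate all 2^5 = 32 subsets, checking for acyclicity.
Total independent sets = 30.

30


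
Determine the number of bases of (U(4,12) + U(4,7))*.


(M1+M2)* = M1* + M2*.
M1* = U(8,12), bases: C(12,8) = 495.
M2* = U(3,7), bases: C(7,3) = 35.
|B(M*)| = 495 * 35 = 17325.

17325


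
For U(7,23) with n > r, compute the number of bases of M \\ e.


Deleting e from U(7,23) gives U(7,22) since n > r.
Bases of U(7,22) = C(22,7) = 170544.

170544


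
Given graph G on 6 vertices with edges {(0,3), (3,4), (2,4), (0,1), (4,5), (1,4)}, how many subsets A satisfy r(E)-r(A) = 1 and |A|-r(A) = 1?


R(x,y) = sum over A in 2^E of x^(r(E)-r(A)) * y^(|A|-r(A)).
G has 6 vertices, 6 edges. r(E) = 5.
Enumerate all 2^6 = 64 subsets.
Count subsets with r(E)-r(A)=1 and |A|-r(A)=1: 2.

2
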